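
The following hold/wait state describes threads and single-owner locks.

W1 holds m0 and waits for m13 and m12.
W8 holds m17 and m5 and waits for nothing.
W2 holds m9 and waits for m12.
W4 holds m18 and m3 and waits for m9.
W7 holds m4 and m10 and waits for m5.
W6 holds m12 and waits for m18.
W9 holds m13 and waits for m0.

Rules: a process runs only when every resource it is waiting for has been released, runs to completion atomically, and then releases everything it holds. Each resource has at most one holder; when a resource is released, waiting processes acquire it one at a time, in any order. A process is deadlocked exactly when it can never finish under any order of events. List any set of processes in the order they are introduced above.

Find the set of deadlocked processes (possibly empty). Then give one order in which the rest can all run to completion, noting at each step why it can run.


The deadlocked set is W1, W2, W4, W6 and W9.
Key observation: nobody on the ring W6 -> W4 -> W2 -> W6 can start until another member finishes, which never happens; W1 and W9 are caught in further circular waits.
A valid finishing order for the others: W8, W7.
Walking it through:
  W8: no waits; runs immediately, freeing m17 and m5
  W7: everything it awaited (m5) is free; runs, freeing m4 and m10


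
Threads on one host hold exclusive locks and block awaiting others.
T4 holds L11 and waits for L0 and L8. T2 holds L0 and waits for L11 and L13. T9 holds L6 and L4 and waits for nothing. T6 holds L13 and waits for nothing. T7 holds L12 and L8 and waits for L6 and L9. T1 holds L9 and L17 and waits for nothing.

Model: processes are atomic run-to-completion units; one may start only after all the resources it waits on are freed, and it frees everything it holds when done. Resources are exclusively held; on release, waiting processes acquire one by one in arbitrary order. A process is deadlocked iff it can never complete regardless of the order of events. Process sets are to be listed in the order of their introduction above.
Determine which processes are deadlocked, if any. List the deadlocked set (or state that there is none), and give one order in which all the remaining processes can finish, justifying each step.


Deadlocked set: T4 and T2.
Key observation: T4 -> T2 -> T4 is a circular wait — nothing in it can go first; no other process is dragged down with it.
The rest can finish in the order T9, T1, T7, T6.
Verifying each step:
  T9: no waits; runs immediately, freeing L6 and L4
  T1: no waits; runs immediately, freeing L9 and L17
  run T7 (all its waits — L6 and L9 — are resolved); releases L12 and L8
  T6: no waits; runs immediately, freeing L13


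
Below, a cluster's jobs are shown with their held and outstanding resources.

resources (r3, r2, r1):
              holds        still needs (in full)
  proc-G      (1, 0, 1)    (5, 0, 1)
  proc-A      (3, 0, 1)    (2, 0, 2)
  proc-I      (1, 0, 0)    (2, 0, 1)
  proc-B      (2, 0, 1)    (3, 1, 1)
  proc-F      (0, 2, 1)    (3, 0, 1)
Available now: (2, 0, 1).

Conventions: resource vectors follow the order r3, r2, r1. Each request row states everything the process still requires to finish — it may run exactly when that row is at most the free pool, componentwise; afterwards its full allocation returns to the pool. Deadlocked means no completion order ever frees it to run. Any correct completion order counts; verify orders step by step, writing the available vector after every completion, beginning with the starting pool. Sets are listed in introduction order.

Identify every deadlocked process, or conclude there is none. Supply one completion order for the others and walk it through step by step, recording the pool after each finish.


The deadlocked set is empty.
Key observation: proc-I fits the free pool immediately, and its release cascades until everyone finishes.
The rest can finish in the order proc-I, proc-F, proc-A, proc-G, proc-B. Step-by-step check:
  pool = (2, 0, 1)
  proc-I: need (2, 0, 1) fits (2, 0, 1); releases (1, 0, 0), pool now (3, 0, 1)
  proc-F: need (3, 0, 1) fits (3, 0, 1); releases (0, 2, 1), pool now (3, 2, 2)
  proc-A: need (2, 0, 2) fits (3, 2, 2); releases (3, 0, 1), pool now (6, 2, 3)
  proc-G: need (5, 0, 1) fits (6, 2, 3); releases (1, 0, 1), pool now (7, 2, 4)
  proc-B: need (3, 1, 1) fits (7, 2, 4); releases (2, 0, 1), pool now (9, 2, 5)


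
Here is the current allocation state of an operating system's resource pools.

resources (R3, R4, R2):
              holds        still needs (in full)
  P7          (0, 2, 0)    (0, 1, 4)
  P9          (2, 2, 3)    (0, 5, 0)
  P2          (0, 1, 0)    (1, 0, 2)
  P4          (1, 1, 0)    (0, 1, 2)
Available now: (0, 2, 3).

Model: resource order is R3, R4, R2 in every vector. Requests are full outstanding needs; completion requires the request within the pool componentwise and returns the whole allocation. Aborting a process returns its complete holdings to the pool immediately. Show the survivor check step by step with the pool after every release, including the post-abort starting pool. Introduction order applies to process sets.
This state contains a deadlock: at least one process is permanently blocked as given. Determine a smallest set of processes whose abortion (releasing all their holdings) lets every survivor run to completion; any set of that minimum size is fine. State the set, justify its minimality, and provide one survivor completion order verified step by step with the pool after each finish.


Minimum abort set: P7.
Key observation: the deadlocked P9 becomes finishable only because P7 released (0, 2, 0); it completes at step 2 below.
Minimality: the empty abort set fails — the state is deadlocked as it stands.
The survivors complete as P4, P9, P2. Walking it through (starting from the post-abort pool):
  pool = (0, 4, 3)
  run P4 (needs (0, 1, 2), free (0, 4, 3)); after release of (1, 1, 0) the pool is (1, 5, 3)
  run P9 (needs (0, 5, 0), free (1, 5, 3)); after release of (2, 2, 3) the pool is (3, 7, 6)
  run P2 (needs (1, 0, 2), free (3, 7, 6)); after release of (0, 1, 0) the pool is (3, 8, 6)


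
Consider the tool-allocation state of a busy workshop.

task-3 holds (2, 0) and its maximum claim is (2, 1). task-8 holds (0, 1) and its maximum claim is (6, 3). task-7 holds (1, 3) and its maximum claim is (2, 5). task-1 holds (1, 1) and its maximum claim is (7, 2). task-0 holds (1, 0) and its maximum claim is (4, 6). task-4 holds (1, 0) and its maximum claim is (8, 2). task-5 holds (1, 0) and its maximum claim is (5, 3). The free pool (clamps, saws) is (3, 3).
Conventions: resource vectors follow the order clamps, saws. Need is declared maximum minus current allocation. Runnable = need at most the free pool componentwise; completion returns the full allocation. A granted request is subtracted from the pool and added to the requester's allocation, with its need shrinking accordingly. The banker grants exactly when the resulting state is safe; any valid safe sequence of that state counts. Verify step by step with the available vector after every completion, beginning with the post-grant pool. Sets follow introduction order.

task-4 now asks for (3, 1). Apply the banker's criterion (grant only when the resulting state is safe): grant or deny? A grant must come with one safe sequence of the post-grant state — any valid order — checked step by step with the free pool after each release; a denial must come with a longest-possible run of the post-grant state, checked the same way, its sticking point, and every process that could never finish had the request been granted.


DENY. Granting would leave the state unsafe.
Key observation: after task-3, task-7 the pool peaks at (3, 5), and each blocked process is short somewhere: task-8 on clamps; task-1 on clamps; task-0 on saws; task-4 on clamps; task-5 on clamps.
On the post-grant state, task-3, task-7 is a maximal run — nothing extends it. Walking it through:
  pool = (0, 2)
  task-3 needs (0, 1) <= (0, 2) -> finishes; pool += (2, 0) = (2, 2)
  task-7 needs (1, 2) <= (2, 2) -> finishes; pool += (1, 3) = (3, 5)
  task-8 cannot run: need (6, 2) vs free (3, 5) (insufficient clamps)
  task-1 cannot run: need (6, 1) vs free (3, 5) (insufficient clamps)
  task-0 cannot run: need (3, 6) vs free (3, 5) (insufficient saws)
  task-4 cannot run: need (4, 1) vs free (3, 5) (insufficient clamps)
  task-5 cannot run: need (4, 3) vs free (3, 5) (insufficient clamps)
Post-grant, the permanently blocked set is task-8, task-1, task-0, task-4 and task-5.


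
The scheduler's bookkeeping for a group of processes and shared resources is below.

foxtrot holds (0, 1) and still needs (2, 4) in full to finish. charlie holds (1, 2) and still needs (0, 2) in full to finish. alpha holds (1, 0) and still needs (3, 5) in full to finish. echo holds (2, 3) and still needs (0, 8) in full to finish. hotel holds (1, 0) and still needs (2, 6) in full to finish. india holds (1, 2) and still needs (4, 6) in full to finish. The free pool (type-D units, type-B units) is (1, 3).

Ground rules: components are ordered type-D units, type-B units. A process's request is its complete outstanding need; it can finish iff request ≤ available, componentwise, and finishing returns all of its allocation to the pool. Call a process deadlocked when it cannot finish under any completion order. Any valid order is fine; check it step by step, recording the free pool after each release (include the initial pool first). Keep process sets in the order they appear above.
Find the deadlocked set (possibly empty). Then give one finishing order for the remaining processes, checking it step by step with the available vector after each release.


The deadlocked set is empty.
Key observation: beginning at charlie, releases accumulate fast enough that every process eventually fits.
One completion order for the rest: charlie, foxtrot, hotel, alpha, india, echo. Step-by-step check:
  pool = (1, 3)
  run charlie (needs (0, 2), free (1, 3)); after release of (1, 2) the pool is (2, 5)
  run foxtrot (needs (2, 4), free (2, 5)); after release of (0, 1) the pool is (2, 6)
  run hotel (needs (2, 6), free (2, 6)); after release of (1, 0) the pool is (3, 6)
  run alpha (needs (3, 5), free (3, 6)); after release of (1, 0) the pool is (4, 6)
  run india (needs (4, 6), free (4, 6)); after release of (1, 2) the pool is (5, 8)
  run echo (needs (0, 8), free (5, 8)); after release of (2, 3) the pool is (7, 11)


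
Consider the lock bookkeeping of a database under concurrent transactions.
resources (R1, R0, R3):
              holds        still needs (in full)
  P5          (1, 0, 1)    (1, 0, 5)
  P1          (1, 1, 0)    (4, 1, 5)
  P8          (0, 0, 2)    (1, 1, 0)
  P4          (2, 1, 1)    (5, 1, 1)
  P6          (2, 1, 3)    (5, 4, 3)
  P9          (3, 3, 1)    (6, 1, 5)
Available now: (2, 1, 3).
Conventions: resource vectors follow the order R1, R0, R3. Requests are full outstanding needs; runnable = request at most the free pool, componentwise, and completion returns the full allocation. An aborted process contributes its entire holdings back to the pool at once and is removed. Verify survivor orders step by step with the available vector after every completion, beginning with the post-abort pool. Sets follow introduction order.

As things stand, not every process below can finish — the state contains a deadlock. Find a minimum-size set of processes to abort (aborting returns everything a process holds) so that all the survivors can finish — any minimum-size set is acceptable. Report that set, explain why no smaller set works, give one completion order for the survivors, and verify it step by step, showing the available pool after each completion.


Abort P4.
Key observation: P1 had no path to completion before; after the abort of P4 ((2, 1, 1) returned), step 2 is where it fits.
No smaller set exists: with zero aborts the deadlock remains.
Survivors finish in the order: P8, P1, P5, P9, P6. Step-by-step check (pool after the aborts first):
  pool = (4, 2, 4)
  run P8 (needs (1, 1, 0), free (4, 2, 4)); after release of (0, 0, 2) the pool is (4, 2, 6)
  run P1 (needs (4, 1, 5), free (4, 2, 6)); after release of (1, 1, 0) the pool is (5, 3, 6)
  run P5 (needs (1, 0, 5), free (5, 3, 6)); after release of (1, 0, 1) the pool is (6, 3, 7)
  run P9 (needs (6, 1, 5), free (6, 3, 7)); after release of (3, 3, 1) the pool is (9, 6, 8)
  run P6 (needs (5, 4, 3), free (9, 6, 8)); after release of (2, 1, 3) the pool is (11, 7, 11)


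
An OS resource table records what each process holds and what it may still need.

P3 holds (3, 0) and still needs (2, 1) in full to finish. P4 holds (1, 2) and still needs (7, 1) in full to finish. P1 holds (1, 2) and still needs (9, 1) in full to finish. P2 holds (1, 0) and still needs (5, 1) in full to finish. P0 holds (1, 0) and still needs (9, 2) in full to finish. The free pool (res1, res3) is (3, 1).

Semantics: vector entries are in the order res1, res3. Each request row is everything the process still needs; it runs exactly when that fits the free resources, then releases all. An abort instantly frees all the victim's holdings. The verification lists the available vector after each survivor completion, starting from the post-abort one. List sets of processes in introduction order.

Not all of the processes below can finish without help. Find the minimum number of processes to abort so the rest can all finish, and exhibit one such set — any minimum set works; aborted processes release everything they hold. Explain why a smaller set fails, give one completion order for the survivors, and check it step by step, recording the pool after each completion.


Abort P1.
Key observation: the deadlocked P0 becomes finishable only because P1 released (1, 2); it completes at step 4 below.
No smaller set exists: with zero aborts the deadlock remains.
Survivors finish in the order: P3, P2, P4, P0. Check, step by step (pool after the aborts first):
  pool = (4, 3)
  P3: need (2, 1) fits (4, 3); releases (3, 0), pool now (7, 3)
  P2: need (5, 1) fits (7, 3); releases (1, 0), pool now (8, 3)
  P4: need (7, 1) fits (8, 3); releases (1, 2), pool now (9, 5)
  P0: need (9, 2) fits (9, 5); releases (1, 0), pool now (10, 5)


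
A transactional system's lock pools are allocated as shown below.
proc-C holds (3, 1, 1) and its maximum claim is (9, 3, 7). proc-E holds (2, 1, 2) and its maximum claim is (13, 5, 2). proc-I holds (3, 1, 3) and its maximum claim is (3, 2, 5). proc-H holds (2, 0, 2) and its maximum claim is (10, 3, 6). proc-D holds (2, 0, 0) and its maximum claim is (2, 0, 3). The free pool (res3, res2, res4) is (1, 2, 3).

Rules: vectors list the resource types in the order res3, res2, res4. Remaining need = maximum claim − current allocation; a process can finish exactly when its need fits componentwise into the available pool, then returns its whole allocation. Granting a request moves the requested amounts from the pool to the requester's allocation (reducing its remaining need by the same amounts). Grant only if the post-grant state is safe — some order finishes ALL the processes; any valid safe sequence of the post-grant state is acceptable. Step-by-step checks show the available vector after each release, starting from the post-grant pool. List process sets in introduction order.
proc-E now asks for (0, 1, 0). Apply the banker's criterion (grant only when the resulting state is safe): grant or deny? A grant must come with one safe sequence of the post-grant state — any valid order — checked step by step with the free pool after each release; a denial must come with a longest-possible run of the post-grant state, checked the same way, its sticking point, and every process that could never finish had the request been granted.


GRANT — the state after the grant stays safe, e.g. via proc-D, proc-I, proc-C, proc-H, proc-E.
Key observation: granting shrinks the pool to (1, 1, 3), yet proc-D still fits and the chain goes through.
Verifying the post-grant state step by step:
  pool = (1, 1, 3)
  proc-D: need (0, 0, 3) fits (1, 1, 3); releases (2, 0, 0), pool now (3, 1, 3)
  proc-I: need (0, 1, 2) fits (3, 1, 3); releases (3, 1, 3), pool now (6, 2, 6)
  proc-C: need (6, 2, 6) fits (6, 2, 6); releases (3, 1, 1), pool now (9, 3, 7)
  proc-H: need (8, 3, 4) fits (9, 3, 7); releases (2, 0, 2), pool now (11, 3, 9)
  proc-E: need (11, 3, 0) fits (11, 3, 9); releases (2, 2, 2), pool now (13, 5, 11)


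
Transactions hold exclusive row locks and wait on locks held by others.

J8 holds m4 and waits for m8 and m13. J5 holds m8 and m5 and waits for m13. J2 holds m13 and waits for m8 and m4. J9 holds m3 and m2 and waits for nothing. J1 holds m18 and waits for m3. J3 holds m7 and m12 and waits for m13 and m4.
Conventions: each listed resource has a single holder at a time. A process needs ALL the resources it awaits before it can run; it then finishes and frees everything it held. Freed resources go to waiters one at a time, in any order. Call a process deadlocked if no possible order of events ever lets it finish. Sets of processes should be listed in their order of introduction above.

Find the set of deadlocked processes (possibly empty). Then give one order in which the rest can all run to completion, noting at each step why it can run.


The deadlocked set is J8, J5, J2 and J3.
Key observation: the loop J8 -> J5 -> J2 -> J8 blocks itself forever; J3 waits into the deadlock from upstream.
One completion order for the rest: J9, J1.
Walking it through:
  J9: no waits; runs immediately, freeing m3 and m2
  run J1 (all its waits — m3 — are resolved); releases m18


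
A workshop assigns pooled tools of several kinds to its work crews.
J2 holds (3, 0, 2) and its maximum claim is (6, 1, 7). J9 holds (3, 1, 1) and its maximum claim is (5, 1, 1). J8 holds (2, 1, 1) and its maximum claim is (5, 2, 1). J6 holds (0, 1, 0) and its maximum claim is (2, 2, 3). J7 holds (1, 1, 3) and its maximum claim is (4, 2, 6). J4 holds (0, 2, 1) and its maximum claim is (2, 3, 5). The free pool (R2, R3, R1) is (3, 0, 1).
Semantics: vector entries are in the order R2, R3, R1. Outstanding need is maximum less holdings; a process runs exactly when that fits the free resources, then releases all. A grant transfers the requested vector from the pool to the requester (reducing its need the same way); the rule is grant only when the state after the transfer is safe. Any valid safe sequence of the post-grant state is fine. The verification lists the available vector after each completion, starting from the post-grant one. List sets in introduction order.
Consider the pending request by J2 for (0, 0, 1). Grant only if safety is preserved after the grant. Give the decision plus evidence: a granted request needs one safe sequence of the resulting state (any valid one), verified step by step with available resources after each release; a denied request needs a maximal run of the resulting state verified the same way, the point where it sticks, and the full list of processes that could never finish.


DENY — the pretend-granted state is unsafe.
Key observation: the wall is R1: completing J9, J8 brings the pool only to (8, 2, 2), and all the rest need more.
Pretend the grant happened; the run J9, J8 goes as far as possible. Walking it through:
  pool = (3, 0, 0)
  run J9 (needs (2, 0, 0), free (3, 0, 0)); after release of (3, 1, 1) the pool is (6, 1, 1)
  run J8 (needs (3, 1, 0), free (6, 1, 1)); after release of (2, 1, 1) the pool is (8, 2, 2)
  J2 still needs (3, 1, 4) but only (8, 2, 2) is free — short on R1
  J6 still needs (2, 1, 3) but only (8, 2, 2) is free — short on R1
  J7 still needs (3, 1, 3) but only (8, 2, 2) is free — short on R1
  J4 still needs (2, 1, 4) but only (8, 2, 2) is free — short on R1
Had the request been granted, J2, J6, J7 and J4 could never finish.


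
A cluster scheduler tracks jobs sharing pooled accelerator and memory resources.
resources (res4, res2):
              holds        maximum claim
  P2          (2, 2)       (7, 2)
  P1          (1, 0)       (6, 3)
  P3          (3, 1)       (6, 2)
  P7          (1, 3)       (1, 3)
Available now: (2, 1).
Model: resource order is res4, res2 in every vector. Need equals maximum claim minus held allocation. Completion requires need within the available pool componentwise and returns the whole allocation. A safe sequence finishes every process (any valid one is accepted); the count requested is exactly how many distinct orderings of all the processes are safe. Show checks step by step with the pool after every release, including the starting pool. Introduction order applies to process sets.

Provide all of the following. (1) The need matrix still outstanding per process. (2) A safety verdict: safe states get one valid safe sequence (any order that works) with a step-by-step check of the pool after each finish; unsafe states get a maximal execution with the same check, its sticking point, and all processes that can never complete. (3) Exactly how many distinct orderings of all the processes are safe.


(1) Remaining need (order res4, res2):
  P2: (5, 0)
  P1: (5, 3)
  P3: (3, 1)
  P7: (0, 0)
(2) SAFE — a valid safe sequence is P7, P3, P1, P2.
Key observation: the order's first zero-slack moment is P3 ((3, 1) needed, (3, 4) free — a requested resource with nothing to spare).
Check, step by step:
  pool = (2, 1)
  P7 needs (0, 0) <= (2, 1) -> finishes; pool += (1, 3) = (3, 4)
  P3 needs (3, 1) <= (3, 4) -> finishes; pool += (3, 1) = (6, 5)
  P1 needs (5, 3) <= (6, 5) -> finishes; pool += (1, 0) = (7, 5)
  P2 needs (5, 0) <= (7, 5) -> finishes; pool += (2, 2) = (9, 7)
(3) Precisely 2 of the possible complete orderings are safe sequences.


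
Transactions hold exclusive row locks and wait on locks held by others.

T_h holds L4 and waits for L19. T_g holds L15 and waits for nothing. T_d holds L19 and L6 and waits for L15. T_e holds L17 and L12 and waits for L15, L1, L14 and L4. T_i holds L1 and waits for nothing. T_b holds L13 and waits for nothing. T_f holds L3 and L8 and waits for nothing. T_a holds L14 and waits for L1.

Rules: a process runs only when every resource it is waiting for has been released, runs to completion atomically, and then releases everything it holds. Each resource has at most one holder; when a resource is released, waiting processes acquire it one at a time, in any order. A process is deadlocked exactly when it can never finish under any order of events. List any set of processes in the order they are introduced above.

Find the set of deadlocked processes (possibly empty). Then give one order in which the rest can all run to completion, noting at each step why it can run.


The deadlocked set is empty.
Key observation: no waiting chain loops back on itself — every chain ends at a process that waits on nothing, so everyone eventually runs.
The rest can finish in the order T_b, T_g, T_f, T_d, T_i, T_h, T_a, T_e.
Walking it through:
  run T_b (it waits on nothing); releases L13
  run T_g (it waits on nothing); releases L15
  run T_f (it waits on nothing); releases L3 and L8
  run T_d (all its waits — L15 — are resolved); releases L19 and L6
  run T_i (it waits on nothing); releases L1
  run T_h (all its waits — L19 — are resolved); releases L4
  run T_a (all its waits — L1 — are resolved); releases L14
  run T_e (all its waits — L15, L1, L14 and L4 — are resolved); releases L17 and L12


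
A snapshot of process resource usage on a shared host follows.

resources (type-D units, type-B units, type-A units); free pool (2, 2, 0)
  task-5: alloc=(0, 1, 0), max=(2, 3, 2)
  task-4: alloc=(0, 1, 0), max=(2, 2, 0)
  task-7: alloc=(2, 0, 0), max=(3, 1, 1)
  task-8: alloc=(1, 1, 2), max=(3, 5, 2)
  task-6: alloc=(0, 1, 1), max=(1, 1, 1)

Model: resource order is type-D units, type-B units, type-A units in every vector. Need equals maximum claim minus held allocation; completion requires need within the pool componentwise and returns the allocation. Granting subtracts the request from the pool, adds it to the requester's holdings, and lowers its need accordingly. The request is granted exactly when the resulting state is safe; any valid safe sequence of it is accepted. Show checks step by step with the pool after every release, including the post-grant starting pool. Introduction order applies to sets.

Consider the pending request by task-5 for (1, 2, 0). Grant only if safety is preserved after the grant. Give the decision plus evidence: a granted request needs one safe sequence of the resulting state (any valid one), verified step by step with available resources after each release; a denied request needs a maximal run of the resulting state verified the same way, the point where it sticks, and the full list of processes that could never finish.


DENY — the pretend-granted state is unsafe.
Key observation: after task-6, task-7, task-4 the pool peaks at (3, 2, 1), and each blocked process is short somewhere: task-5 on type-A units; task-8 on type-B units.
On the post-grant state, task-6, task-7, task-4 is a maximal run — nothing extends it. Walking it through:
  pool = (1, 0, 0)
  task-6 needs (1, 0, 0) <= (1, 0, 0) -> finishes; pool += (0, 1, 1) = (1, 1, 1)
  task-7 needs (1, 1, 1) <= (1, 1, 1) -> finishes; pool += (2, 0, 0) = (3, 1, 1)
  task-4 needs (2, 1, 0) <= (3, 1, 1) -> finishes; pool += (0, 1, 0) = (3, 2, 1)
  task-5 still needs (1, 0, 2) but only (3, 2, 1) is free — short on type-A units
  task-8 still needs (2, 4, 0) but only (3, 2, 1) is free — short on type-B units
Had the request been granted, task-5 and task-8 could never finish.


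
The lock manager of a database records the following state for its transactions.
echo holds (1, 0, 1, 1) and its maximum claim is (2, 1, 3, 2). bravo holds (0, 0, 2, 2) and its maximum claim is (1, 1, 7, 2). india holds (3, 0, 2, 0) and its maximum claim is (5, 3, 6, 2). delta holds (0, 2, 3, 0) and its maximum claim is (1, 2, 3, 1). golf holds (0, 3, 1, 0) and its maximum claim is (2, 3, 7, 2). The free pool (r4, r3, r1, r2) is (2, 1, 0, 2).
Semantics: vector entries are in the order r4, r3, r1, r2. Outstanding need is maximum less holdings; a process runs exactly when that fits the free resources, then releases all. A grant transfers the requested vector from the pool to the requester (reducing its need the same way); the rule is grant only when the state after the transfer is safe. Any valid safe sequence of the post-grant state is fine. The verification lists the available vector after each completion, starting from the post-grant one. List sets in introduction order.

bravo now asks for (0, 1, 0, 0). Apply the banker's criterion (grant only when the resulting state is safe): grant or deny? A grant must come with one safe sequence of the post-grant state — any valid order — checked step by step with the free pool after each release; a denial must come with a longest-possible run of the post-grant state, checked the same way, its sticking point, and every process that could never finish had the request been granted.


DENY. Granting would leave the state unsafe.
Key observation: after delta, echo the pool peaks at (3, 2, 4, 3), and each blocked process is short somewhere: bravo on r1; india on r3; golf on r1.
Pretend the grant happened; the run delta, echo goes as far as possible. Step-by-step check:
  pool = (2, 0, 0, 2)
  run delta (needs (1, 0, 0, 1), free (2, 0, 0, 2)); after release of (0, 2, 3, 0) the pool is (2, 2, 3, 2)
  run echo (needs (1, 1, 2, 1), free (2, 2, 3, 2)); after release of (1, 0, 1, 1) the pool is (3, 2, 4, 3)
  bravo cannot run: need (1, 0, 5, 0) vs free (3, 2, 4, 3) (insufficient r1)
  india cannot run: need (2, 3, 4, 2) vs free (3, 2, 4, 3) (insufficient r3)
  golf cannot run: need (2, 0, 6, 2) vs free (3, 2, 4, 3) (insufficient r1)
Post-grant, the permanently blocked set is bravo, india and golf.


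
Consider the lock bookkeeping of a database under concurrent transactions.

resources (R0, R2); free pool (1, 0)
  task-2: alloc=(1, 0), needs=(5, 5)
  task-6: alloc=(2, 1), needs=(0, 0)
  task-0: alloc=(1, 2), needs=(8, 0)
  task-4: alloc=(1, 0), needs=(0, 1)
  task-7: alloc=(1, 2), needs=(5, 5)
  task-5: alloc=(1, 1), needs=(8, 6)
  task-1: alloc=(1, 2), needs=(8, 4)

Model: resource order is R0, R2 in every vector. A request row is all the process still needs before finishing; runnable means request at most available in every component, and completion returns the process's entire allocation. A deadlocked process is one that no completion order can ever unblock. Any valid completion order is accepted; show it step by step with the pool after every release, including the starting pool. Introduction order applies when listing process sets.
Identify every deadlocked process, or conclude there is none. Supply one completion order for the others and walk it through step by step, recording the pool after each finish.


The deadlocked set is task-2, task-0, task-7, task-5 and task-1.
Key observation: the pool after task-6, task-4 is (4, 1); every surviving request exceeds it in R0, so progress ends there.
One completion order for the rest: task-6, task-4. Walking it through:
  pool = (1, 0)
  run task-6 (needs (0, 0), free (1, 0)); after release of (2, 1) the pool is (3, 1)
  run task-4 (needs (0, 1), free (3, 1)); after release of (1, 0) the pool is (4, 1)
None of the blocked processes ever fits:
  blocked: task-2 wants (5, 5), pool (4, 1) — not enough R0 and R2
  blocked: task-0 wants (8, 0), pool (4, 1) — not enough R0
  blocked: task-7 wants (5, 5), pool (4, 1) — not enough R0 and R2
  blocked: task-5 wants (8, 6), pool (4, 1) — not enough R0 and R2
  blocked: task-1 wants (8, 4), pool (4, 1) — not enough R0 and R2


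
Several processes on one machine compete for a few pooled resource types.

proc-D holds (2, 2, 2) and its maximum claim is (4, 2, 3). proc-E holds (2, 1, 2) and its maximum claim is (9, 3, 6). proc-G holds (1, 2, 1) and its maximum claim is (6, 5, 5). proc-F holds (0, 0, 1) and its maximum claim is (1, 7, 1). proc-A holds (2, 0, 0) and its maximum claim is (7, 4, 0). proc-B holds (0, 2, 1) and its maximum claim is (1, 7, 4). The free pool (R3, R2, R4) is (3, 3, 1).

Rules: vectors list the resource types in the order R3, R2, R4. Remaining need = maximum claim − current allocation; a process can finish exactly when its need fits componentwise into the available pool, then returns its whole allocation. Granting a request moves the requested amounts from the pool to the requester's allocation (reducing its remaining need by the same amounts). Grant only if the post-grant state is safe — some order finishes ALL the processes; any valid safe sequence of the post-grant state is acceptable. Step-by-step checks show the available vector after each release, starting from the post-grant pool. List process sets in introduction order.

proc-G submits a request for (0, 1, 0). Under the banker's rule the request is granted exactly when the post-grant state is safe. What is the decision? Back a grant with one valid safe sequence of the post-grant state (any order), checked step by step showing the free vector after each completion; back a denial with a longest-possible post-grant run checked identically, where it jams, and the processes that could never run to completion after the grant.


DENY: after the grant no complete ordering would exist.
Key observation: after proc-D, proc-A the pool peaks at (7, 4, 3), and each blocked process is short somewhere: proc-E on R4; proc-G on R4; proc-F on R2; proc-B on R2.
On the post-grant state, proc-D, proc-A is a maximal run — nothing extends it. Step-by-step check:
  pool = (3, 2, 1)
  run proc-D (needs (2, 0, 1), free (3, 2, 1)); after release of (2, 2, 2) the pool is (5, 4, 3)
  run proc-A (needs (5, 4, 0), free (5, 4, 3)); after release of (2, 0, 0) the pool is (7, 4, 3)
  blocked: proc-E wants (7, 2, 4), pool (7, 4, 3) — not enough R4
  blocked: proc-G wants (5, 2, 4), pool (7, 4, 3) — not enough R4
  blocked: proc-F wants (1, 7, 0), pool (7, 4, 3) — not enough R2
  blocked: proc-B wants (1, 5, 3), pool (7, 4, 3) — not enough R2
Post-grant, the permanently blocked set is proc-E, proc-G, proc-F and proc-B.


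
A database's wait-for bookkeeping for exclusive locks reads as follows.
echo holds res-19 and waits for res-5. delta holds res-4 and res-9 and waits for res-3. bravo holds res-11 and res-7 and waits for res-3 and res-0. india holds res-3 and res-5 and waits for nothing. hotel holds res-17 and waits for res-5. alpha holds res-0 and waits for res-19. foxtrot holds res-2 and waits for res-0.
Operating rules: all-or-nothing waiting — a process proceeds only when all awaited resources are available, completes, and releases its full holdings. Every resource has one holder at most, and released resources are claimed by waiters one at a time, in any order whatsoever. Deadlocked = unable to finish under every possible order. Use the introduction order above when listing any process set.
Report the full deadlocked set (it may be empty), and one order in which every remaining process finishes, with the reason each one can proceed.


Nothing here is deadlocked.
Key observation: although several processes wait, no cycle exists — each chain bottoms out at a free runner.
The rest can finish in the order india, echo, alpha, hotel, bravo, foxtrot, delta.
Walking it through:
  run india (it waits on nothing); releases res-3 and res-5
  echo: everything it awaited (res-5) is free; runs, freeing res-19
  alpha: everything it awaited (res-19) is free; runs, freeing res-0
  hotel: everything it awaited (res-5) is free; runs, freeing res-17
  bravo: everything it awaited (res-3 and res-0) is free; runs, freeing res-11 and res-7
  foxtrot: everything it awaited (res-0) is free; runs, freeing res-2
  delta: everything it awaited (res-3) is free; runs, freeing res-4 and res-9


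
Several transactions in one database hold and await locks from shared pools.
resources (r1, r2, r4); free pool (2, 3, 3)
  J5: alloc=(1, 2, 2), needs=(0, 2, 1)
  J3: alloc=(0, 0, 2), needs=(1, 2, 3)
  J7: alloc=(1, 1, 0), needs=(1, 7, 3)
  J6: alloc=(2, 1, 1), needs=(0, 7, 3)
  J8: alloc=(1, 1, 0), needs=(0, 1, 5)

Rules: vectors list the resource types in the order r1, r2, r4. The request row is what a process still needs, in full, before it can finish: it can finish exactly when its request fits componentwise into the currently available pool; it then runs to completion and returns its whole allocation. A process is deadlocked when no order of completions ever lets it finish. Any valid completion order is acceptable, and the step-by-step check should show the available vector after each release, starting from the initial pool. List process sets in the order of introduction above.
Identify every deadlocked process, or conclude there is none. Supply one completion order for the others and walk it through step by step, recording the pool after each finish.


The deadlocked set is J7 and J6.
Key observation: r2 is the bottleneck — with J5, J8, J3 done the pool holds (4, 6, 7), short of every remaining need.
One completion order for the rest: J5, J8, J3. Step-by-step check:
  pool = (2, 3, 3)
  J5 needs (0, 2, 1) <= (2, 3, 3) -> finishes; pool += (1, 2, 2) = (3, 5, 5)
  J8 needs (0, 1, 5) <= (3, 5, 5) -> finishes; pool += (1, 1, 0) = (4, 6, 5)
  J3 needs (1, 2, 3) <= (4, 6, 5) -> finishes; pool += (0, 0, 2) = (4, 6, 7)
None of the blocked processes ever fits:
  J7 still needs (1, 7, 3) but only (4, 6, 7) is free — short on r2
  J6 still needs (0, 7, 3) but only (4, 6, 7) is free — short on r2


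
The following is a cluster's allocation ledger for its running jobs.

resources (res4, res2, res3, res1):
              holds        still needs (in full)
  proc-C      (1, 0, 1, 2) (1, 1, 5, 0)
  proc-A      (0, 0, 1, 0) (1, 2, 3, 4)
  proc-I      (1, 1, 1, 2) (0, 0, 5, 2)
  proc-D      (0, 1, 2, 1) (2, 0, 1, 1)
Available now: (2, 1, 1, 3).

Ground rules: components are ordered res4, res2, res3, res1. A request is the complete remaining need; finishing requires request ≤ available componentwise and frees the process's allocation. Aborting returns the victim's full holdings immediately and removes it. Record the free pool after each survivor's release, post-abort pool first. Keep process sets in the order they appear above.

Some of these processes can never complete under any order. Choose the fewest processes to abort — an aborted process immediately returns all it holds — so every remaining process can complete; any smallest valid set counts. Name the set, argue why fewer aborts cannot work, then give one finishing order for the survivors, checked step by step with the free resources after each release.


Minimum abort set: proc-C.
Key observation: the returned (1, 0, 1, 2) from proc-C is what brings proc-I — unrunnable before, under any order — into play at step 3.
Minimality: the empty abort set fails — the state is deadlocked as it stands.
Survivors finish in the order: proc-D, proc-A, proc-I. Verifying each step (pool after the aborts first):
  pool = (3, 1, 2, 5)
  run proc-D (needs (2, 0, 1, 1), free (3, 1, 2, 5)); after release of (0, 1, 2, 1) the pool is (3, 2, 4, 6)
  run proc-A (needs (1, 2, 3, 4), free (3, 2, 4, 6)); after release of (0, 0, 1, 0) the pool is (3, 2, 5, 6)
  run proc-I (needs (0, 0, 5, 2), free (3, 2, 5, 6)); after release of (1, 1, 1, 2) the pool is (4, 3, 6, 8)


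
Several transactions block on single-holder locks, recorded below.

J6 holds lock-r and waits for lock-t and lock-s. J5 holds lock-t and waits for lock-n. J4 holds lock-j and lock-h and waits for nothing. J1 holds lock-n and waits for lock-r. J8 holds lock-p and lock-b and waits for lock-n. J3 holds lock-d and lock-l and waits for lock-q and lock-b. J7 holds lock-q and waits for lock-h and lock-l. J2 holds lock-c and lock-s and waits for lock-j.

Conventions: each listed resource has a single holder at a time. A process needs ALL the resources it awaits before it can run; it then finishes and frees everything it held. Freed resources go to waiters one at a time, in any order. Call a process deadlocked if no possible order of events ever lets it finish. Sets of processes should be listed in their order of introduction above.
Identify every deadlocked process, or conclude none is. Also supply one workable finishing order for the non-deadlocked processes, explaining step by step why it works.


The deadlocked set is J6, J5, J1, J8, J3 and J7.
Key observation: J6 -> J5 -> J1 -> J6 is a circular wait — nothing in it can go first; J3 and J7 are caught in further circular waits and J8 waits into the deadlock from upstream.
A valid finishing order for the others: J4, J2.
Verifying each step:
  J4: no waits; runs immediately, freeing lock-j and lock-h
  J2 waits on lock-j — all released -> runs and releases lock-c and lock-s


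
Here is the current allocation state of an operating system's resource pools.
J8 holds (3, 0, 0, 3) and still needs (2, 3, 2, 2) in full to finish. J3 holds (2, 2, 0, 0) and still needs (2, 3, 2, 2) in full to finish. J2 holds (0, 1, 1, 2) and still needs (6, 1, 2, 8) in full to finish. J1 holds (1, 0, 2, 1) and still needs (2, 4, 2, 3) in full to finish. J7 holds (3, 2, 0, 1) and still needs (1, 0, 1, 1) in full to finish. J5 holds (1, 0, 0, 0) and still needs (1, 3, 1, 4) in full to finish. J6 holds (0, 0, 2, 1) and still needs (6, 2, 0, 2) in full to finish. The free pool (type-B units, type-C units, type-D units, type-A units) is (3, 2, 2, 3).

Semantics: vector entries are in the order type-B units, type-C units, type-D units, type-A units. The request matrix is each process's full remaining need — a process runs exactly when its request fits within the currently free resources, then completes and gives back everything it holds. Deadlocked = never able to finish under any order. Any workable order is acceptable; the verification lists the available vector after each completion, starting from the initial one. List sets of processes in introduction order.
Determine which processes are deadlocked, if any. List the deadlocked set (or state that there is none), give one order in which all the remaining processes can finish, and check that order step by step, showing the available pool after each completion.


No process is deadlocked.
Key observation: the pool covers J7 at once, and every later process fits after earlier releases.
A valid finishing order for the others: J7, J8, J5, J3, J6, J2, J1. Check, step by step:
  pool = (3, 2, 2, 3)
  J7 needs (1, 0, 1, 1) <= (3, 2, 2, 3) -> finishes; pool += (3, 2, 0, 1) = (6, 4, 2, 4)
  J8 needs (2, 3, 2, 2) <= (6, 4, 2, 4) -> finishes; pool += (3, 0, 0, 3) = (9, 4, 2, 7)
  J5 needs (1, 3, 1, 4) <= (9, 4, 2, 7) -> finishes; pool += (1, 0, 0, 0) = (10, 4, 2, 7)
  J3 needs (2, 3, 2, 2) <= (10, 4, 2, 7) -> finishes; pool += (2, 2, 0, 0) = (12, 6, 2, 7)
  J6 needs (6, 2, 0, 2) <= (12, 6, 2, 7) -> finishes; pool += (0, 0, 2, 1) = (12, 6, 4, 8)
  J2 needs (6, 1, 2, 8) <= (12, 6, 4, 8) -> finishes; pool += (0, 1, 1, 2) = (12, 7, 5, 10)
  J1 needs (2, 4, 2, 3) <= (12, 7, 5, 10) -> finishes; pool += (1, 0, 2, 1) = (13, 7, 7, 11)
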